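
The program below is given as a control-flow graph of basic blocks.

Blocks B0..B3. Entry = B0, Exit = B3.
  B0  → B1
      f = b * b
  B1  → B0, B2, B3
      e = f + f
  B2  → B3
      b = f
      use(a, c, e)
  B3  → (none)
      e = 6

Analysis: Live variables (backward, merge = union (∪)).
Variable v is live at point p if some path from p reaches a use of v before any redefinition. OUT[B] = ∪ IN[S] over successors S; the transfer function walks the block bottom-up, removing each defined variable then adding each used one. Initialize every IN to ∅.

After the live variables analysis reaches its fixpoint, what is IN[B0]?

Per-block solution:
  B0:  IN={a, b, c}  OUT={a, b, c, f}
  B1:  IN={a, b, c, f}  OUT={a, b, c, e, f}
  B2:  IN={a, c, e, f}  OUT={}
  B3:  IN={}  OUT={}

Merge at B0: OUT[B0] = IN[B1] = {a, b, c, f}
Applying B0's transfer function to that OUT value gives IN[B0] (row B0 above).

Answer: {a, b, c}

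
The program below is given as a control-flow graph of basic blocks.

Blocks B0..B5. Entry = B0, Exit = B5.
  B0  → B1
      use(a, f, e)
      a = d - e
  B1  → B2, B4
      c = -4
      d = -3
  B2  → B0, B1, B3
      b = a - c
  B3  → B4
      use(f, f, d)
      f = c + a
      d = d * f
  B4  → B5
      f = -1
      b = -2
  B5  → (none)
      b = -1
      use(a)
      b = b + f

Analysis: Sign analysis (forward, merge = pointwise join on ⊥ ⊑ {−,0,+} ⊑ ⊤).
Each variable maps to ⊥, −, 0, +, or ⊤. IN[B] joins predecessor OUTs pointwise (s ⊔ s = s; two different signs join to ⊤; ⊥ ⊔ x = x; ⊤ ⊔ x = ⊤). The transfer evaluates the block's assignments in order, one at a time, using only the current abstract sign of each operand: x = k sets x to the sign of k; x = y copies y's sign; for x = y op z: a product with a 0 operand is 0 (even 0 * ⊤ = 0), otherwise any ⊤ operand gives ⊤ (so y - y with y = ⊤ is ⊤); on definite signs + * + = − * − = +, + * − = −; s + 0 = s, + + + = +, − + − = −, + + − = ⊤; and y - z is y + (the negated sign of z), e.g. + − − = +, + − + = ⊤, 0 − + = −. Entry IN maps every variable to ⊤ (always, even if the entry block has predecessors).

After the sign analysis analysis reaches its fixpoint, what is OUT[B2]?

Per-block solution:
  B0:  IN=(all ⊤)  OUT=(all ⊤)
  B1:  IN=(all ⊤)  OUT={c:-, d:-; rest ⊤}
  B2:  IN={c:-, d:-; rest ⊤}  OUT={c:-, d:-; rest ⊤}
  B3:  IN={c:-, d:-; rest ⊤}  OUT={c:-; rest ⊤}
  B4:  IN={c:-; rest ⊤}  OUT={b:-, c:-, f:-; rest ⊤}
  B5:  IN={b:-, c:-, f:-; rest ⊤}  OUT={b:-, c:-, f:-; rest ⊤}

Merge at B2: IN[B2] = OUT[B1] = {a: ⊤, b: ⊤, c: -, d: -, e: ⊤, f: ⊤}
Applying B2's transfer function to that IN value gives OUT[B2] (row B2 above).

Answer: {a: ⊤, b: ⊤, c: -, d: -, e: ⊤, f: ⊤}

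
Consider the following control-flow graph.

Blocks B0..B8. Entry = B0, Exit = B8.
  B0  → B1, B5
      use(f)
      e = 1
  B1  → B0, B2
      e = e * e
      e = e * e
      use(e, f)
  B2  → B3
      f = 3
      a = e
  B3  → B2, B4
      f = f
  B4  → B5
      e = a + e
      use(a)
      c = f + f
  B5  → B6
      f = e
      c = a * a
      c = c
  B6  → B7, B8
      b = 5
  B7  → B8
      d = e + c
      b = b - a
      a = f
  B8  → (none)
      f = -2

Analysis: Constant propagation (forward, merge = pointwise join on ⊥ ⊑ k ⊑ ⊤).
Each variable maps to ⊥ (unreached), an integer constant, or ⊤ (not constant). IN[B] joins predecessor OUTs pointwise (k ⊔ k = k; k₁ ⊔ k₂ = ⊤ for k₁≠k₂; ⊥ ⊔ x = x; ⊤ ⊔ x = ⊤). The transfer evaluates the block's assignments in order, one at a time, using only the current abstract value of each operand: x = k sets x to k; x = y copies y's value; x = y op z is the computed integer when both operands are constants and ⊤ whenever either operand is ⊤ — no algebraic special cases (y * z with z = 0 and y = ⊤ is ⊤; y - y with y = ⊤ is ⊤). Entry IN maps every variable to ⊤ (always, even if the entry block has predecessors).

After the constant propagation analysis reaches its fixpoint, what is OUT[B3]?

Answer: {a: 1, b: ⊤, c: ⊤, d: ⊤, e: 1, f: 3}

Working:
Fixpoint table:
  B0: | IN=(all ⊤) | OUT={e:1; rest ⊤}
  B1: | IN={e:1; rest ⊤} | OUT={e:1; rest ⊤}
  B2: | IN={e:1; rest ⊤} | OUT={a:1, e:1, f:3; rest ⊤}
  B3: | IN={a:1, e:1, f:3; rest ⊤} | OUT={a:1, e:1, f:3; rest ⊤}
  B4: | IN={a:1, e:1, f:3; rest ⊤} | OUT={a:1, c:6, e:2, f:3; rest ⊤}
  B5: | IN=(all ⊤) | OUT=(all ⊤)
  B6: | IN=(all ⊤) | OUT={b:5; rest ⊤}
  B7: | IN={b:5; rest ⊤} | OUT=(all ⊤)
  B8: | IN=(all ⊤) | OUT={f:-2; rest ⊤}

Merge at B3: IN[B3] = OUT[B2] = {a: 1, b: ⊤, c: ⊤, d: ⊤, e: 1, f: 3}
Applying B3's transfer function to that IN value gives OUT[B3] (row B3 above).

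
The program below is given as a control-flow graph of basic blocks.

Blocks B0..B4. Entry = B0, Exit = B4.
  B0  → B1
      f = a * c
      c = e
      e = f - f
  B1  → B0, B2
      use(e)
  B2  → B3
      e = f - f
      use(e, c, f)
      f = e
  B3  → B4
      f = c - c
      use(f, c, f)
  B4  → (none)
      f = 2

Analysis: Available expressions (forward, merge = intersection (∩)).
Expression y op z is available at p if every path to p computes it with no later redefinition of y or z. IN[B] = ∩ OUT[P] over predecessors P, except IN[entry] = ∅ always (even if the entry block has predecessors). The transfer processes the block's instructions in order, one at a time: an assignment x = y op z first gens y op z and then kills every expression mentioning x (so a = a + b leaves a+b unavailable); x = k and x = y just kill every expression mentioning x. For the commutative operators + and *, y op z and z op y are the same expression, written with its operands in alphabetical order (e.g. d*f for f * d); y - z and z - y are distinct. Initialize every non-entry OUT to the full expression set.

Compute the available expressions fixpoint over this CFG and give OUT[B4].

Answer: {c-c}

Trace:
Fixpoint table:
  B0:   IN={}   OUT={f-f}
  B1:   IN={f-f}   OUT={f-f}
  B2:   IN={f-f}   OUT={}
  B3:   IN={}   OUT={c-c}
  B4:   IN={c-c}   OUT={c-c}

Merge at B4: IN[B4] = OUT[B3] = {c-c}
Applying B4's transfer function to that IN value gives OUT[B4] (row B4 above).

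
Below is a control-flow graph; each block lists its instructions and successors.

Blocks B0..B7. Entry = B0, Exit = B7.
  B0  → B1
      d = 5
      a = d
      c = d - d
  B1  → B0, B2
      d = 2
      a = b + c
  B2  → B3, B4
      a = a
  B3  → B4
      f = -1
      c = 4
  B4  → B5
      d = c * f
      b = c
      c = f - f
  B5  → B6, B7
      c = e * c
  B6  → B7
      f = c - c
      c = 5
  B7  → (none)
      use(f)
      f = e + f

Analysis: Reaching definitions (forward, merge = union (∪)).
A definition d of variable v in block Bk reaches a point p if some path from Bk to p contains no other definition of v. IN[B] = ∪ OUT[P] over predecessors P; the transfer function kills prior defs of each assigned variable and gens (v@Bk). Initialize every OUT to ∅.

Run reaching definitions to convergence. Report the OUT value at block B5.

Per-block solution:
  B0:  IN={a@B1, c@B0, d@B1}  OUT={a@B0, c@B0, d@B0}
  B1:  IN={a@B0, c@B0, d@B0}  OUT={a@B1, c@B0, d@B1}
  B2:  IN={a@B1, c@B0, d@B1}  OUT={a@B2, c@B0, d@B1}
  B3:  IN={a@B2, c@B0, d@B1}  OUT={a@B2, c@B3, d@B1, f@B3}
  B4:  IN={a@B2, c@B0, c@B3, d@B1, f@B3}  OUT={a@B2, b@B4, c@B4, d@B4, f@B3}
  B5:  IN={a@B2, b@B4, c@B4, d@B4, f@B3}  OUT={a@B2, b@B4, c@B5, d@B4, f@B3}
  B6:  IN={a@B2, b@B4, c@B5, d@B4, f@B3}  OUT={a@B2, b@B4, c@B6, d@B4, f@B6}
  B7:  IN={a@B2, b@B4, c@B5, c@B6, d@B4, f@B3, f@B6}  OUT={a@B2, b@B4, c@B5, c@B6, d@B4, f@B7}

Merge at B5: IN[B5] = OUT[B4] = {a@B2, b@B4, c@B4, d@B4, f@B3}
Applying B5's transfer function to that IN value gives OUT[B5] (row B5 above).

Answer: {a@B2, b@B4, c@B5, d@B4, f@B3}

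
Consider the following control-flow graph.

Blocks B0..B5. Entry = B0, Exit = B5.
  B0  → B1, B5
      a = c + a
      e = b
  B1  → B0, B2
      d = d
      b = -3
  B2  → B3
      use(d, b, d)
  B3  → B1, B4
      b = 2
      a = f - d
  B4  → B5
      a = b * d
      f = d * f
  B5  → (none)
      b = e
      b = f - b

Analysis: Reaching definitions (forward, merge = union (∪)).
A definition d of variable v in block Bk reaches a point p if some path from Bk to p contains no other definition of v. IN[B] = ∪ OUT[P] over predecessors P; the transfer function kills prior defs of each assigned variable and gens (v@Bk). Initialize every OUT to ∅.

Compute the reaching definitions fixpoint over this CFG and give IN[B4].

Fixpoint table:
  B0: | IN={a@B0, a@B3, b@B1, d@B1, e@B0} | OUT={a@B0, b@B1, d@B1, e@B0}
  B1: | IN={a@B0, a@B3, b@B1, b@B3, d@B1, e@B0} | OUT={a@B0, a@B3, b@B1, d@B1, e@B0}
  B2: | IN={a@B0, a@B3, b@B1, d@B1, e@B0} | OUT={a@B0, a@B3, b@B1, d@B1, e@B0}
  B3: | IN={a@B0, a@B3, b@B1, d@B1, e@B0} | OUT={a@B3, b@B3, d@B1, e@B0}
  B4: | IN={a@B3, b@B3, d@B1, e@B0} | OUT={a@B4, b@B3, d@B1, e@B0, f@B4}
  B5: | IN={a@B0, a@B4, b@B1, b@B3, d@B1, e@B0, f@B4} | OUT={a@B0, a@B4, b@B5, d@B1, e@B0, f@B4}

Merge at B4: IN[B4] = OUT[B3] = {a@B3, b@B3, d@B1, e@B0}

Answer: {a@B3, b@B3, d@B1, e@B0}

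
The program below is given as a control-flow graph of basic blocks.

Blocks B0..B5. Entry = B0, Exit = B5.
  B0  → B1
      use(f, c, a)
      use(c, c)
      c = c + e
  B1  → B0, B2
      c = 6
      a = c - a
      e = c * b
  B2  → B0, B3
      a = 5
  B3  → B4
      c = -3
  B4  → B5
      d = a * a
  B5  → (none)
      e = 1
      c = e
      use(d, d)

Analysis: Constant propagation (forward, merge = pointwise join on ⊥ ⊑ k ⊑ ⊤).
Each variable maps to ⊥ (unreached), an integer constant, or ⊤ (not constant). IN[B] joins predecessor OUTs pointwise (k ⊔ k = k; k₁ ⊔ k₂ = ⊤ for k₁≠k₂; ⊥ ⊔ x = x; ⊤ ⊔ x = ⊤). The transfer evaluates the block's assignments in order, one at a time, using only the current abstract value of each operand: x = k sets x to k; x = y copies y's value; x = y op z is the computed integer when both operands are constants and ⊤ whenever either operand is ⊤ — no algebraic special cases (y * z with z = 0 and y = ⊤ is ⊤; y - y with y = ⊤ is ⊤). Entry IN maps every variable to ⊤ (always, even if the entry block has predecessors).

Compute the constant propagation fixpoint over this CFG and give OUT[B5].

Per-block solution:
  B0:   IN=(all ⊤)   OUT=(all ⊤)
  B1:   IN=(all ⊤)   OUT={c:6; rest ⊤}
  B2:   IN={c:6; rest ⊤}   OUT={a:5, c:6; rest ⊤}
  B3:   IN={a:5, c:6; rest ⊤}   OUT={a:5, c:-3; rest ⊤}
  B4:   IN={a:5, c:-3; rest ⊤}   OUT={a:5, c:-3, d:25; rest ⊤}
  B5:   IN={a:5, c:-3, d:25; rest ⊤}   OUT={a:5, c:1, d:25, e:1; rest ⊤}

Merge at B5: IN[B5] = OUT[B4] = {a: 5, b: ⊤, c: -3, d: 25, e: ⊤, f: ⊤}
Applying B5's transfer function to that IN value gives OUT[B5] (row B5 above).

Answer: {a: 5, b: ⊤, c: 1, d: 25, e: 1, f: ⊤}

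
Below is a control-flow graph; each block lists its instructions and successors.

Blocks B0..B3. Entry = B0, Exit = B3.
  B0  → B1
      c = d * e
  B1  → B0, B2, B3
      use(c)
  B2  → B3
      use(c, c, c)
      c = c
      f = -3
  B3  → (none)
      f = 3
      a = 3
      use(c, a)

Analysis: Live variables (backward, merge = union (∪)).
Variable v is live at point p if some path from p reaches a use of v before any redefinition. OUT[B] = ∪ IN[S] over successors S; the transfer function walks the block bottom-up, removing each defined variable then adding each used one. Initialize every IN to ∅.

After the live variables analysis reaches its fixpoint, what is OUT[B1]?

Answer: {c, d, e}

Trace:
Per-block solution:
  B0:  IN={d, e}  OUT={c, d, e}
  B1:  IN={c, d, e}  OUT={c, d, e}
  B2:  IN={c}  OUT={c}
  B3:  IN={c}  OUT={}

Merge at B1: OUT[B1] = IN[B0] ⊔ IN[B2] ⊔ IN[B3] = {c, d, e}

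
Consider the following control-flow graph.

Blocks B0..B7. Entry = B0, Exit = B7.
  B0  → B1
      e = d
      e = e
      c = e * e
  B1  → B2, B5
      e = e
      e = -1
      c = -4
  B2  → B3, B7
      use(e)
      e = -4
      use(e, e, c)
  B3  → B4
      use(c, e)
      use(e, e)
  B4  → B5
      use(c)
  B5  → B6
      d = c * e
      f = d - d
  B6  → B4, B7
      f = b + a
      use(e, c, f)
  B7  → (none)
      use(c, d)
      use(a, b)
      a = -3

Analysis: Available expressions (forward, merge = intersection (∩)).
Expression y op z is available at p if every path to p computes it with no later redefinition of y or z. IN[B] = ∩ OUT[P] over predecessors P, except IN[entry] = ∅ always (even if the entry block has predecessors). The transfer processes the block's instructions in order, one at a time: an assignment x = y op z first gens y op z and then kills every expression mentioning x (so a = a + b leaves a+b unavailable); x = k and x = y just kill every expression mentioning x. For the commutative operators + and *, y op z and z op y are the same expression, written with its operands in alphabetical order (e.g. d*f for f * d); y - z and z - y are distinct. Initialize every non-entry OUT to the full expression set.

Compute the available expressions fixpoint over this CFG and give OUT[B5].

Answer: {c*e, d-d}

Working:
Fixpoint table:
  B0: | IN={} | OUT={e*e}
  B1: | IN={e*e} | OUT={}
  B2: | IN={} | OUT={}
  B3: | IN={} | OUT={}
  B4: | IN={} | OUT={}
  B5: | IN={} | OUT={c*e, d-d}
  B6: | IN={c*e, d-d} | OUT={a+b, c*e, d-d}
  B7: | IN={} | OUT={}

Merge at B5: IN[B5] = OUT[B1] ∩ OUT[B4] = {}
Applying B5's transfer function to that IN value gives OUT[B5] (row B5 above).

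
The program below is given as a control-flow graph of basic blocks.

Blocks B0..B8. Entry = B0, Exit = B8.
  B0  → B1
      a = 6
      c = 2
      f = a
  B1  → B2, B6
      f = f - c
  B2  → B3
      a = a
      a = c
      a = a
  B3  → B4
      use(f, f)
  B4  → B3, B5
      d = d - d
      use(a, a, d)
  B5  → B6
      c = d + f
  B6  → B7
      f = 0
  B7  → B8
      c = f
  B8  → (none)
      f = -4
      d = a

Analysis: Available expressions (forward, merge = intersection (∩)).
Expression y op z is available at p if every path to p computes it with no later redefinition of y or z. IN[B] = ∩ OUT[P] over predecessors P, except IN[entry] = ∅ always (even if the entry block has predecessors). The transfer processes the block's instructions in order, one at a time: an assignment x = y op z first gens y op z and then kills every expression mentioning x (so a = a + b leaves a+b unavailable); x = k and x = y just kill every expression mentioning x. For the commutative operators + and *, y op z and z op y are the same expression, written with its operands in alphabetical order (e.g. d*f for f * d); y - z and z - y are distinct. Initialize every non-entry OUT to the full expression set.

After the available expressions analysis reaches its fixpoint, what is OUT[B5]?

Answer: {d+f}

Derivation:
Fixpoint table:
  B0: | IN={} | OUT={}
  B1: | IN={} | OUT={}
  B2: | IN={} | OUT={}
  B3: | IN={} | OUT={}
  B4: | IN={} | OUT={}
  B5: | IN={} | OUT={d+f}
  B6: | IN={} | OUT={}
  B7: | IN={} | OUT={}
  B8: | IN={} | OUT={}

Merge at B5: IN[B5] = OUT[B4] = {}
Applying B5's transfer function to that IN value gives OUT[B5] (row B5 above).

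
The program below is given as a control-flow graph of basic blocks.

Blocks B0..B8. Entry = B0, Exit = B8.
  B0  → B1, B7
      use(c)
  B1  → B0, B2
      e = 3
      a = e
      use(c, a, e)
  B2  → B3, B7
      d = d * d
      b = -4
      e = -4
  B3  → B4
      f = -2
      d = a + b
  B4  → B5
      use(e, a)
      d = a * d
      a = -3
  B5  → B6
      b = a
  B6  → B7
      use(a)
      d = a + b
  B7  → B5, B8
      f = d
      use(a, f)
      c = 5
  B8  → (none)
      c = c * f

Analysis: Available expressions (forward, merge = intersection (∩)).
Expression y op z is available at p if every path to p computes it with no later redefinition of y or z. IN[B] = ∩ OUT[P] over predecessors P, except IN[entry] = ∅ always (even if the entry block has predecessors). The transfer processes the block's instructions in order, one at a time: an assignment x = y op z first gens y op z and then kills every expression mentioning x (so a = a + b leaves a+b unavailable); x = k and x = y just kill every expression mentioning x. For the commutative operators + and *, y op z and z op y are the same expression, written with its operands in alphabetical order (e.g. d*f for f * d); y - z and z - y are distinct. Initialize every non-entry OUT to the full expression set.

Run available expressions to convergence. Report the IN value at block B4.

Answer: {a+b}

Derivation:
Converged values:
  B0: | IN={} | OUT={}
  B1: | IN={} | OUT={}
  B2: | IN={} | OUT={}
  B3: | IN={} | OUT={a+b}
  B4: | IN={a+b} | OUT={}
  B5: | IN={} | OUT={}
  B6: | IN={} | OUT={a+b}
  B7: | IN={} | OUT={}
  B8: | IN={} | OUT={}

Merge at B4: IN[B4] = OUT[B3] = {a+b}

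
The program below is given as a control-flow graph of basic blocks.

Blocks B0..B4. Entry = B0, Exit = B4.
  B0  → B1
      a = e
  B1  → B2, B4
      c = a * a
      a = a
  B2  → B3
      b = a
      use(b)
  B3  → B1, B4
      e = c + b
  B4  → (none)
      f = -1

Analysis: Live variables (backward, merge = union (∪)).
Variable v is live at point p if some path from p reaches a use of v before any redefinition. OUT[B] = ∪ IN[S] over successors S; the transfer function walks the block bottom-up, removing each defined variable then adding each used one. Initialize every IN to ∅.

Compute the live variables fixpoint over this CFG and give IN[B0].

Fixpoint table:
  B0: | IN={e} | OUT={a}
  B1: | IN={a} | OUT={a, c}
  B2: | IN={a, c} | OUT={a, b, c}
  B3: | IN={a, b, c} | OUT={a}
  B4: | IN={} | OUT={}

Merge at B0: OUT[B0] = IN[B1] = {a}
Applying B0's transfer function to that OUT value gives IN[B0] (row B0 above).

Answer: {e}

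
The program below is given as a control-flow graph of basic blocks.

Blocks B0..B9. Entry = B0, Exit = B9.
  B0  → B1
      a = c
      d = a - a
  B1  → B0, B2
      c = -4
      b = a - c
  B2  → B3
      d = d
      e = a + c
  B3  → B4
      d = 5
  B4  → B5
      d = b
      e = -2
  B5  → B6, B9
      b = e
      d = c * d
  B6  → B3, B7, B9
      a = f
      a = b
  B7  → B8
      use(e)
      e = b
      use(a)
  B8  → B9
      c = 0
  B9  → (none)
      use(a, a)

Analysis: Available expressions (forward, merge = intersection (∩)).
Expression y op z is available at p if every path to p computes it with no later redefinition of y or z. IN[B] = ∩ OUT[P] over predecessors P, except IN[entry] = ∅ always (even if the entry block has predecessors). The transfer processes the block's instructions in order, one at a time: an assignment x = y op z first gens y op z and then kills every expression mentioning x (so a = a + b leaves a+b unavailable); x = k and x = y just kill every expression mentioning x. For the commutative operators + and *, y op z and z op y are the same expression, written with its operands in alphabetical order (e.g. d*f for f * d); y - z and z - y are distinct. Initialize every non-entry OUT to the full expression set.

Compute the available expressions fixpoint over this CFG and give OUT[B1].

Answer: {a-a, a-c}

Working:
Fixpoint table:
  B0:  IN={}  OUT={a-a}
  B1:  IN={a-a}  OUT={a-a, a-c}
  B2:  IN={a-a, a-c}  OUT={a+c, a-a, a-c}
  B3:  IN={}  OUT={}
  B4:  IN={}  OUT={}
  B5:  IN={}  OUT={}
  B6:  IN={}  OUT={}
  B7:  IN={}  OUT={}
  B8:  IN={}  OUT={}
  B9:  IN={}  OUT={}

Merge at B1: IN[B1] = OUT[B0] = {a-a}
Applying B1's transfer function to that IN value gives OUT[B1] (row B1 above).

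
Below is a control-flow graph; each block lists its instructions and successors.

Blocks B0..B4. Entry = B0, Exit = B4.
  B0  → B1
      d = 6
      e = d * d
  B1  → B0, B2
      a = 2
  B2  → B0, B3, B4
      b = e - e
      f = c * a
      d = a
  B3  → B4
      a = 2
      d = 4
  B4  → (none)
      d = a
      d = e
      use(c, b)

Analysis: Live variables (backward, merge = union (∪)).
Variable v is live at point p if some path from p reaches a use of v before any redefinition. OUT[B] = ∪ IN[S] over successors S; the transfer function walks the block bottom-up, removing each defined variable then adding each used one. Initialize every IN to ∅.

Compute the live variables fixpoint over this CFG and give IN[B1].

Per-block solution:
  B0:   IN={c}   OUT={c, e}
  B1:   IN={c, e}   OUT={a, c, e}
  B2:   IN={a, c, e}   OUT={a, b, c, e}
  B3:   IN={b, c, e}   OUT={a, b, c, e}
  B4:   IN={a, b, c, e}   OUT={}

Merge at B1: OUT[B1] = IN[B0] ⊔ IN[B2] = {a, c, e}
Applying B1's transfer function to that OUT value gives IN[B1] (row B1 above).

Answer: {c, e}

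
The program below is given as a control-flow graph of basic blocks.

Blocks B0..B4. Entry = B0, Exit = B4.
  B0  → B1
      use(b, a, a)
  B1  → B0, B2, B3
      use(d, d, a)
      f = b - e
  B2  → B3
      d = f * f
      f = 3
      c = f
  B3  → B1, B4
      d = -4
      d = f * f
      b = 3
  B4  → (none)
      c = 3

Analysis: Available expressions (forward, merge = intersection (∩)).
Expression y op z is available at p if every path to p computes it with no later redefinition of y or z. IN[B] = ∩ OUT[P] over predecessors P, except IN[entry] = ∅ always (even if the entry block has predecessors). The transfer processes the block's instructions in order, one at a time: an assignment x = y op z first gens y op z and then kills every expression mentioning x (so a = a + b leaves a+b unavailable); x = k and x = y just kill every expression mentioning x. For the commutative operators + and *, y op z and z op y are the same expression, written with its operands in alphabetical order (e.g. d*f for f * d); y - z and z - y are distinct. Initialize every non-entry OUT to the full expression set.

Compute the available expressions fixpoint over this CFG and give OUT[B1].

Per-block solution:
  B0: | IN={} | OUT={}
  B1: | IN={} | OUT={b-e}
  B2: | IN={b-e} | OUT={b-e}
  B3: | IN={b-e} | OUT={f*f}
  B4: | IN={f*f} | OUT={f*f}

Merge at B1: IN[B1] = OUT[B0] ∩ OUT[B3] = {}
Applying B1's transfer function to that IN value gives OUT[B1] (row B1 above).

Answer: {b-e}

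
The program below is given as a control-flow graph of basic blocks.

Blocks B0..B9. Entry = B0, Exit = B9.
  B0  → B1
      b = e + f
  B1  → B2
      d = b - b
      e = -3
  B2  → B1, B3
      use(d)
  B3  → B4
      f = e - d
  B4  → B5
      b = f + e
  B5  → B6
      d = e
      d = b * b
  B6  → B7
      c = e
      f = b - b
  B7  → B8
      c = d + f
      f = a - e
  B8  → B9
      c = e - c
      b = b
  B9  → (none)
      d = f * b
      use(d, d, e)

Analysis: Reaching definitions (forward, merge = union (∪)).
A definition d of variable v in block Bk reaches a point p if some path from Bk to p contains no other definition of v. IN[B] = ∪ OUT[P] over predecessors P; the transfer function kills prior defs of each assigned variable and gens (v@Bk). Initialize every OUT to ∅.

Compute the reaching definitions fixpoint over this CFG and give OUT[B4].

Converged values:
  B0:   IN={}   OUT={b@B0}
  B1:   IN={b@B0, d@B1, e@B1}   OUT={b@B0, d@B1, e@B1}
  B2:   IN={b@B0, d@B1, e@B1}   OUT={b@B0, d@B1, e@B1}
  B3:   IN={b@B0, d@B1, e@B1}   OUT={b@B0, d@B1, e@B1, f@B3}
  B4:   IN={b@B0, d@B1, e@B1, f@B3}   OUT={b@B4, d@B1, e@B1, f@B3}
  B5:   IN={b@B4, d@B1, e@B1, f@B3}   OUT={b@B4, d@B5, e@B1, f@B3}
  B6:   IN={b@B4, d@B5, e@B1, f@B3}   OUT={b@B4, c@B6, d@B5, e@B1, f@B6}
  B7:   IN={b@B4, c@B6, d@B5, e@B1, f@B6}   OUT={b@B4, c@B7, d@B5, e@B1, f@B7}
  B8:   IN={b@B4, c@B7, d@B5, e@B1, f@B7}   OUT={b@B8, c@B8, d@B5, e@B1, f@B7}
  B9:   IN={b@B8, c@B8, d@B5, e@B1, f@B7}   OUT={b@B8, c@B8, d@B9, e@B1, f@B7}

Merge at B4: IN[B4] = OUT[B3] = {b@B0, d@B1, e@B1, f@B3}
Applying B4's transfer function to that IN value gives OUT[B4] (row B4 above).

Answer: {b@B4, d@B1, e@B1, f@B3}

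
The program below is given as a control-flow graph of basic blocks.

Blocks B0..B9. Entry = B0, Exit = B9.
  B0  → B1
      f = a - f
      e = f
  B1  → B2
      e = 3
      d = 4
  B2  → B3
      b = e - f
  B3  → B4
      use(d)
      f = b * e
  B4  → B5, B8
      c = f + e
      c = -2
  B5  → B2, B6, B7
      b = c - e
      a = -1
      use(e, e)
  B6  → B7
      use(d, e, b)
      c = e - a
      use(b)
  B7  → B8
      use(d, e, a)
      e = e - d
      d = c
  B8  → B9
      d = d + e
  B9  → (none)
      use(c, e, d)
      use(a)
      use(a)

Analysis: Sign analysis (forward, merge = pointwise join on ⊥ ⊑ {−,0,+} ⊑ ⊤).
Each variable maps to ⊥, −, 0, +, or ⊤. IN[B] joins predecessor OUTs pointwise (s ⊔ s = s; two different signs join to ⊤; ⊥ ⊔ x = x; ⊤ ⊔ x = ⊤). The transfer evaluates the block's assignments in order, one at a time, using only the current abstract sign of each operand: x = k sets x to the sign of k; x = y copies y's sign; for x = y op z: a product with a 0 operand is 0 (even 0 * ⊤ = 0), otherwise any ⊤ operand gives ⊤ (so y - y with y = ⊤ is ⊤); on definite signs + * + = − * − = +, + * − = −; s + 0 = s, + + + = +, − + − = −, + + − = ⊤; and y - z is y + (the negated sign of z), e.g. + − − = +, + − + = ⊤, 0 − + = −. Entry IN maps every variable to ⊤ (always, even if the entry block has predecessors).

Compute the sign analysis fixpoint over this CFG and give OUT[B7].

Answer: {a: -, b: -, c: ⊤, d: ⊤, e: ⊤, f: ⊤}

Working:
Per-block solution:
  B0: | IN=(all ⊤) | OUT=(all ⊤)
  B1: | IN=(all ⊤) | OUT={d:+, e:+; rest ⊤}
  B2: | IN={d:+, e:+; rest ⊤} | OUT={d:+, e:+; rest ⊤}
  B3: | IN={d:+, e:+; rest ⊤} | OUT={d:+, e:+; rest ⊤}
  B4: | IN={d:+, e:+; rest ⊤} | OUT={c:-, d:+, e:+; rest ⊤}
  B5: | IN={c:-, d:+, e:+; rest ⊤} | OUT={a:-, b:-, c:-, d:+, e:+; rest ⊤}
  B6: | IN={a:-, b:-, c:-, d:+, e:+; rest ⊤} | OUT={a:-, b:-, c:+, d:+, e:+; rest ⊤}
  B7: | IN={a:-, b:-, d:+, e:+; rest ⊤} | OUT={a:-, b:-; rest ⊤}
  B8: | IN=(all ⊤) | OUT=(all ⊤)
  B9: | IN=(all ⊤) | OUT=(all ⊤)

Merge at B7: IN[B7] = OUT[B5] ⊔ OUT[B6] = {a: -, b: -, c: ⊤, d: +, e: +, f: ⊤}
Applying B7's transfer function to that IN value gives OUT[B7] (row B7 above).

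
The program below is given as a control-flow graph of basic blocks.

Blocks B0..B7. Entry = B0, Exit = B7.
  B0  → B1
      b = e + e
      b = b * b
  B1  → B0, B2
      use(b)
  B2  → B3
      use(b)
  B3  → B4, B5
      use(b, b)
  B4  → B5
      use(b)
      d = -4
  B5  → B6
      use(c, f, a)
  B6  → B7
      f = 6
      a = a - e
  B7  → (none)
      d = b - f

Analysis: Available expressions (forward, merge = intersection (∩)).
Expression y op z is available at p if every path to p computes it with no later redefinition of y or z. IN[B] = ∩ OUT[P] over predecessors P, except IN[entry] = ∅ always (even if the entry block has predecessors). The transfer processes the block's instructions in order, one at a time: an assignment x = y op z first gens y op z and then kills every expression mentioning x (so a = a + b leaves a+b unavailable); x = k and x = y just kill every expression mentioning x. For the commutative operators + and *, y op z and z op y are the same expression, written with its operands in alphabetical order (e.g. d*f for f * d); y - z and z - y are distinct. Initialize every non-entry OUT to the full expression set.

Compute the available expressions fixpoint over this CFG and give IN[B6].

Answer: {e+e}

Trace:
Fixpoint table:
  B0:   IN={}   OUT={e+e}
  B1:   IN={e+e}   OUT={e+e}
  B2:   IN={e+e}   OUT={e+e}
  B3:   IN={e+e}   OUT={e+e}
  B4:   IN={e+e}   OUT={e+e}
  B5:   IN={e+e}   OUT={e+e}
  B6:   IN={e+e}   OUT={e+e}
  B7:   IN={e+e}   OUT={b-f, e+e}

Merge at B6: IN[B6] = OUT[B5] = {e+e}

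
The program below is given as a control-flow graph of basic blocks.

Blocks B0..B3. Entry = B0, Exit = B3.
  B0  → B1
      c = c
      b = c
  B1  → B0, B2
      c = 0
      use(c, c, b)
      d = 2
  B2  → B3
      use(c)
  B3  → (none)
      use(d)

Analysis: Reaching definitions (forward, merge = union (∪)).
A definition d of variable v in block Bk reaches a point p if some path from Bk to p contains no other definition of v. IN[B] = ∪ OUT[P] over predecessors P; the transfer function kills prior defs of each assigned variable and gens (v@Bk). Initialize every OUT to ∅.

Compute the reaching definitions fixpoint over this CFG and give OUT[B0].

Per-block solution:
  B0:  IN={b@B0, c@B1, d@B1}  OUT={b@B0, c@B0, d@B1}
  B1:  IN={b@B0, c@B0, d@B1}  OUT={b@B0, c@B1, d@B1}
  B2:  IN={b@B0, c@B1, d@B1}  OUT={b@B0, c@B1, d@B1}
  B3:  IN={b@B0, c@B1, d@B1}  OUT={b@B0, c@B1, d@B1}

Merge at B0 (entry node, so the boundary value {} is joined with the incoming edge(s)): IN[B0] = {} ⊔ OUT[B1] = {b@B0, c@B1, d@B1}
Applying B0's transfer function to that IN value gives OUT[B0] (row B0 above).

Answer: {b@B0, c@B0, d@B1}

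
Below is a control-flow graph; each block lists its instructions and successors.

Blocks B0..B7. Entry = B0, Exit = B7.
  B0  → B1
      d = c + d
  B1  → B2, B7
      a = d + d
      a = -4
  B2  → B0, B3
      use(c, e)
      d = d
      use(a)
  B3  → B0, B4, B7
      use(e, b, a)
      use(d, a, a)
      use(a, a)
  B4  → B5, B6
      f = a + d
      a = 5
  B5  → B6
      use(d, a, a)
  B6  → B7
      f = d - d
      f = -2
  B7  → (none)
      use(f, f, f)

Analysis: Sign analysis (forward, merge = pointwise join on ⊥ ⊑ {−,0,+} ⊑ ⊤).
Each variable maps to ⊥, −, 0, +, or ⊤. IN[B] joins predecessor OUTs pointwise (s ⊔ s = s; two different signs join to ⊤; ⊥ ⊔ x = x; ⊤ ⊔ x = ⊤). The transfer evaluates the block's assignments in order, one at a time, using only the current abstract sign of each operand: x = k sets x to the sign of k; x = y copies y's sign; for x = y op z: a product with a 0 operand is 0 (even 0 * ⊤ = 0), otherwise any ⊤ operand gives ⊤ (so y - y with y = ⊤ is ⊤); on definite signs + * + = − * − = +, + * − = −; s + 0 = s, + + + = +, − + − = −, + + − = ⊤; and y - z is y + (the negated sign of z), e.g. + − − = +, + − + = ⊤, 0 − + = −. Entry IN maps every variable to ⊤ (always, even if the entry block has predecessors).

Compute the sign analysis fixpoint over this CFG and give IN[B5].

Answer: {a: +, b: ⊤, c: ⊤, d: ⊤, e: ⊤, f: ⊤}

Derivation:
Fixpoint table:
  B0:   IN=(all ⊤)   OUT=(all ⊤)
  B1:   IN=(all ⊤)   OUT={a:-; rest ⊤}
  B2:   IN={a:-; rest ⊤}   OUT={a:-; rest ⊤}
  B3:   IN={a:-; rest ⊤}   OUT={a:-; rest ⊤}
  B4:   IN={a:-; rest ⊤}   OUT={a:+; rest ⊤}
  B5:   IN={a:+; rest ⊤}   OUT={a:+; rest ⊤}
  B6:   IN={a:+; rest ⊤}   OUT={a:+, f:-; rest ⊤}
  B7:   IN=(all ⊤)   OUT=(all ⊤)

Merge at B5: IN[B5] = OUT[B4] = {a: +, b: ⊤, c: ⊤, d: ⊤, e: ⊤, f: ⊤}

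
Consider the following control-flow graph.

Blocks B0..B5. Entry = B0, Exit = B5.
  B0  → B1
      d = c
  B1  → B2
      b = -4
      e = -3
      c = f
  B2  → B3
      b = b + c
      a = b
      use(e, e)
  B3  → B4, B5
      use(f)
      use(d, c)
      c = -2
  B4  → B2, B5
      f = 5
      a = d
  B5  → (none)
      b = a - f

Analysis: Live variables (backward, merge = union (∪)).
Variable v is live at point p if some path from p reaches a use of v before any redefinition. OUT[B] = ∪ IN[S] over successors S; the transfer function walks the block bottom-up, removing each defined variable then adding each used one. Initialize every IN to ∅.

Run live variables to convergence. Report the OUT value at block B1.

Per-block solution:
  B0:   IN={c, f}   OUT={d, f}
  B1:   IN={d, f}   OUT={b, c, d, e, f}
  B2:   IN={b, c, d, e, f}   OUT={a, b, c, d, e, f}
  B3:   IN={a, b, c, d, e, f}   OUT={a, b, c, d, e, f}
  B4:   IN={b, c, d, e}   OUT={a, b, c, d, e, f}
  B5:   IN={a, f}   OUT={}

Merge at B1: OUT[B1] = IN[B2] = {b, c, d, e, f}

Answer: {b, c, d, e, f}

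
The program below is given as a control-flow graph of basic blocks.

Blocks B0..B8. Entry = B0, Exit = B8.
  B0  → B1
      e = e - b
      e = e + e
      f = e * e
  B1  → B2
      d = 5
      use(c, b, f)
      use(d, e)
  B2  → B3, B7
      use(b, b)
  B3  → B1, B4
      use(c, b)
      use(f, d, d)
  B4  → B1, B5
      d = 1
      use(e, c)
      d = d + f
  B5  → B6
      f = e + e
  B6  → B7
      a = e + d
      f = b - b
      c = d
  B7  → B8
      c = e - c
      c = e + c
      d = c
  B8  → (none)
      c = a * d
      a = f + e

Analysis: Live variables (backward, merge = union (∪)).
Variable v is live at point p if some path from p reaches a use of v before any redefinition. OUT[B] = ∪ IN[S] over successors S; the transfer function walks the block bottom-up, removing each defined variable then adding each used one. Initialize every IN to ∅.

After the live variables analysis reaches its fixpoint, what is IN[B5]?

Answer: {b, d, e}

Derivation:
Converged values:
  B0:   IN={a, b, c, e}   OUT={a, b, c, e, f}
  B1:   IN={a, b, c, e, f}   OUT={a, b, c, d, e, f}
  B2:   IN={a, b, c, d, e, f}   OUT={a, b, c, d, e, f}
  B3:   IN={a, b, c, d, e, f}   OUT={a, b, c, e, f}
  B4:   IN={a, b, c, e, f}   OUT={a, b, c, d, e, f}
  B5:   IN={b, d, e}   OUT={b, d, e}
  B6:   IN={b, d, e}   OUT={a, c, e, f}
  B7:   IN={a, c, e, f}   OUT={a, d, e, f}
  B8:   IN={a, d, e, f}   OUT={}

Merge at B5: OUT[B5] = IN[B6] = {b, d, e}
Applying B5's transfer function to that OUT value gives IN[B5] (row B5 above).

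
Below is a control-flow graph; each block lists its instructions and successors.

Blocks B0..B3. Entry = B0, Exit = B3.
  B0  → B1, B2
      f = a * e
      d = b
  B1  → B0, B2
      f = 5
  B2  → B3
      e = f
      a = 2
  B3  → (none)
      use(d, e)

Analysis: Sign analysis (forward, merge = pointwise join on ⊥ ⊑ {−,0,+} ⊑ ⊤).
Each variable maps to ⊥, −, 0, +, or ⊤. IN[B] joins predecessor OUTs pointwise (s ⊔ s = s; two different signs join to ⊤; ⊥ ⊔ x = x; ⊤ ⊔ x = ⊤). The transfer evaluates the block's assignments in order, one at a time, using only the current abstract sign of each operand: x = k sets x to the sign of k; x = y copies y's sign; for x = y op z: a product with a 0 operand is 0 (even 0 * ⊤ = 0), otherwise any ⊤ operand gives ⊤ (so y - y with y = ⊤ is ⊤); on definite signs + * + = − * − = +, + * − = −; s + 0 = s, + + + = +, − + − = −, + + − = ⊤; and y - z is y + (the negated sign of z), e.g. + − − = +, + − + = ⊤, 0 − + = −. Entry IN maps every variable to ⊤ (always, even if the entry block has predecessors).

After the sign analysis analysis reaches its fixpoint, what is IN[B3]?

Per-block solution:
  B0:   IN=(all ⊤)   OUT=(all ⊤)
  B1:   IN=(all ⊤)   OUT={f:+; rest ⊤}
  B2:   IN=(all ⊤)   OUT={a:+; rest ⊤}
  B3:   IN={a:+; rest ⊤}   OUT={a:+; rest ⊤}

Merge at B3: IN[B3] = OUT[B2] = {a: +, b: ⊤, c: ⊤, d: ⊤, e: ⊤, f: ⊤}

Answer: {a: +, b: ⊤, c: ⊤, d: ⊤, e: ⊤, f: ⊤}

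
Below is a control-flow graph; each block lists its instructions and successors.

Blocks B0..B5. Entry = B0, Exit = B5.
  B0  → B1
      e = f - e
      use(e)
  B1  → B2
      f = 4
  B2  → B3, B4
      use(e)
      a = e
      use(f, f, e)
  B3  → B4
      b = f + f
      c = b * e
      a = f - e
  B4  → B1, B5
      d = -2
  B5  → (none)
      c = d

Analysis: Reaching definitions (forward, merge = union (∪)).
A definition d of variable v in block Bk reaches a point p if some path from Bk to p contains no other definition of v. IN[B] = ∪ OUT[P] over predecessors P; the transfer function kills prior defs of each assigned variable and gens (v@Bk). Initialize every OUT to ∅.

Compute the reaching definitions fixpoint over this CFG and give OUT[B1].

Per-block solution:
  B0:   IN={}   OUT={e@B0}
  B1:   IN={a@B2, a@B3, b@B3, c@B3, d@B4, e@B0, f@B1}   OUT={a@B2, a@B3, b@B3, c@B3, d@B4, e@B0, f@B1}
  B2:   IN={a@B2, a@B3, b@B3, c@B3, d@B4, e@B0, f@B1}   OUT={a@B2, b@B3, c@B3, d@B4, e@B0, f@B1}
  B3:   IN={a@B2, b@B3, c@B3, d@B4, e@B0, f@B1}   OUT={a@B3, b@B3, c@B3, d@B4, e@B0, f@B1}
  B4:   IN={a@B2, a@B3, b@B3, c@B3, d@B4, e@B0, f@B1}   OUT={a@B2, a@B3, b@B3, c@B3, d@B4, e@B0, f@B1}
  B5:   IN={a@B2, a@B3, b@B3, c@B3, d@B4, e@B0, f@B1}   OUT={a@B2, a@B3, b@B3, c@B5, d@B4, e@B0, f@B1}

Merge at B1: IN[B1] = OUT[B0] ⊔ OUT[B4] = {a@B2, a@B3, b@B3, c@B3, d@B4, e@B0, f@B1}
Applying B1's transfer function to that IN value gives OUT[B1] (row B1 above).

Answer: {a@B2, a@B3, b@B3, c@B3, d@B4, e@B0, f@B1}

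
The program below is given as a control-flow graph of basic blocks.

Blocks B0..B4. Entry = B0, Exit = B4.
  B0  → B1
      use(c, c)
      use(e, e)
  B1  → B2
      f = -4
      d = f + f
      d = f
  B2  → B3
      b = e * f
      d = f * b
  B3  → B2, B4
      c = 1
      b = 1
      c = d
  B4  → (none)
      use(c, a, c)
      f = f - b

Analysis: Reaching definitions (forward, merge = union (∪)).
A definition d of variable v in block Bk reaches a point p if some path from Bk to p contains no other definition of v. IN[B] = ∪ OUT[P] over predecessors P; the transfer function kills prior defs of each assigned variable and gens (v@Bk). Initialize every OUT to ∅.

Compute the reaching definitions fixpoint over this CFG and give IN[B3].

Per-block solution:
  B0: | IN={} | OUT={}
  B1: | IN={} | OUT={d@B1, f@B1}
  B2: | IN={b@B3, c@B3, d@B1, d@B2, f@B1} | OUT={b@B2, c@B3, d@B2, f@B1}
  B3: | IN={b@B2, c@B3, d@B2, f@B1} | OUT={b@B3, c@B3, d@B2, f@B1}
  B4: | IN={b@B3, c@B3, d@B2, f@B1} | OUT={b@B3, c@B3, d@B2, f@B4}

Merge at B3: IN[B3] = OUT[B2] = {b@B2, c@B3, d@B2, f@B1}

Answer: {b@B2, c@B3, d@B2, f@B1}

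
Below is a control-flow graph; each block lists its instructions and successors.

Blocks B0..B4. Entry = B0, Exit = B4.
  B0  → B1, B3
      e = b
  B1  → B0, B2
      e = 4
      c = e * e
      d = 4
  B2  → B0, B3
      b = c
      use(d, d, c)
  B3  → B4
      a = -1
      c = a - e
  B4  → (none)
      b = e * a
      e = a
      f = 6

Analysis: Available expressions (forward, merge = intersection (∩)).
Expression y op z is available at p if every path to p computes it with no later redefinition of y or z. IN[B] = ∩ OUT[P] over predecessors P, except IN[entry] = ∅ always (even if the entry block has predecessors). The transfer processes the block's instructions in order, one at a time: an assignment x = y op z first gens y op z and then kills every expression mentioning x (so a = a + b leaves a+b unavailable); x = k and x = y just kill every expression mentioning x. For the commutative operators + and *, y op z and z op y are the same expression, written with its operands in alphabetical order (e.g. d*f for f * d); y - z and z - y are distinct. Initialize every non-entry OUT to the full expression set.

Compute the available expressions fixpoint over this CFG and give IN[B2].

Fixpoint table:
  B0: | IN={} | OUT={}
  B1: | IN={} | OUT={e*e}
  B2: | IN={e*e} | OUT={e*e}
  B3: | IN={} | OUT={a-e}
  B4: | IN={a-e} | OUT={}

Merge at B2: IN[B2] = OUT[B1] = {e*e}

Answer: {e*e}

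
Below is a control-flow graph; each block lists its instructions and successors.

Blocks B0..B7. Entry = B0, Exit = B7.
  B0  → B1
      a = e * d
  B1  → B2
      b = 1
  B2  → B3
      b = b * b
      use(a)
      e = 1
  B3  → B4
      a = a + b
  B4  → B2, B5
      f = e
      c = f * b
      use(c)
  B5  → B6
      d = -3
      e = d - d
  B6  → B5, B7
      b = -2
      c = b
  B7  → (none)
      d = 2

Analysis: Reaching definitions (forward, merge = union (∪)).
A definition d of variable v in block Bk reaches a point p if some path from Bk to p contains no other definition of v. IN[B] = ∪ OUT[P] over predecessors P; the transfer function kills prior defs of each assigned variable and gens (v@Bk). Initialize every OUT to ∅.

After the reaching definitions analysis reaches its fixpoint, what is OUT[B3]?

Per-block solution:
  B0: | IN={} | OUT={a@B0}
  B1: | IN={a@B0} | OUT={a@B0, b@B1}
  B2: | IN={a@B0, a@B3, b@B1, b@B2, c@B4, e@B2, f@B4} | OUT={a@B0, a@B3, b@B2, c@B4, e@B2, f@B4}
  B3: | IN={a@B0, a@B3, b@B2, c@B4, e@B2, f@B4} | OUT={a@B3, b@B2, c@B4, e@B2, f@B4}
  B4: | IN={a@B3, b@B2, c@B4, e@B2, f@B4} | OUT={a@B3, b@B2, c@B4, e@B2, f@B4}
  B5: | IN={a@B3, b@B2, b@B6, c@B4, c@B6, d@B5, e@B2, e@B5, f@B4} | OUT={a@B3, b@B2, b@B6, c@B4, c@B6, d@B5, e@B5, f@B4}
  B6: | IN={a@B3, b@B2, b@B6, c@B4, c@B6, d@B5, e@B5, f@B4} | OUT={a@B3, b@B6, c@B6, d@B5, e@B5, f@B4}
  B7: | IN={a@B3, b@B6, c@B6, d@B5, e@B5, f@B4} | OUT={a@B3, b@B6, c@B6, d@B7, e@B5, f@B4}

Merge at B3: IN[B3] = OUT[B2] = {a@B0, a@B3, b@B2, c@B4, e@B2, f@B4}
Applying B3's transfer function to that IN value gives OUT[B3] (row B3 above).

Answer: {a@B3, b@B2, c@B4, e@B2, f@B4}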